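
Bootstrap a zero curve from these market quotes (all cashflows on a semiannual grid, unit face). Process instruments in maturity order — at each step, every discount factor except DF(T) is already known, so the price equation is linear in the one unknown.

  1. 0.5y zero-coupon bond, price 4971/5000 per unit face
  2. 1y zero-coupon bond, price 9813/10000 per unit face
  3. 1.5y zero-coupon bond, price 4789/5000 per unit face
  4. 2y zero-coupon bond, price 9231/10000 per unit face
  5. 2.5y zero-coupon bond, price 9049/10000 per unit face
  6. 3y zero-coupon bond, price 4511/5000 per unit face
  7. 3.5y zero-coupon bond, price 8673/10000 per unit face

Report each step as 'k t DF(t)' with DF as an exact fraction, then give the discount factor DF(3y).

1 1/2 4971/5000
2 1 9813/10000
3 3/2 4789/5000
4 2 9231/10000
5 5/2 9049/10000
6 3 4511/5000
7 7/2 8673/10000
DF(3y) = 4511/5000 ≈ 0.902200

step 1 [0.5y] zero: DF = P = 4971/5000 ≈ 0.994200
step 2 [1y] zero: DF = P = 9813/10000 ≈ 0.981300
step 3 [1.5y] zero: DF = P = 4789/5000 ≈ 0.957800
step 4 [2y] zero: DF = P = 9231/10000 ≈ 0.923100
step 5 [2.5y] zero: DF = P = 9049/10000 ≈ 0.904900
step 6 [3y] zero: DF = P = 4511/5000 ≈ 0.902200
step 7 [3.5y] zero: DF = P = 8673/10000 ≈ 0.867300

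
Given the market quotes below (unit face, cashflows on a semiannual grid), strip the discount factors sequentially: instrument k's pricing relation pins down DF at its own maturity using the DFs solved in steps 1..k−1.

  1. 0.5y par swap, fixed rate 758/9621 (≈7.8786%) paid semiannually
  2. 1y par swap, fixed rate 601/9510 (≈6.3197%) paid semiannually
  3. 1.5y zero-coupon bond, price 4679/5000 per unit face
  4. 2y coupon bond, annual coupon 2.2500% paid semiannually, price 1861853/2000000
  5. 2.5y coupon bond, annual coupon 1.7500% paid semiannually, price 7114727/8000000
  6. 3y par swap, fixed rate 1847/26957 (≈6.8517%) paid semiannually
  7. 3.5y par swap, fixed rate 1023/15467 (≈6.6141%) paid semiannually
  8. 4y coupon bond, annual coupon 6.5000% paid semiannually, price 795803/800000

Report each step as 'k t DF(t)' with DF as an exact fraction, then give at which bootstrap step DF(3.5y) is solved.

step 1 [0.5y] swap r/2=379/9621: DF=(1 − 379/9621·(0))/(1+379/9621) = 9621/10000 ≈ 0.962100
step 2 [1y] swap r/2=601/19020: DF=(1 − 601/19020·(0.962100))/(1+601/19020) = 9399/10000 ≈ 0.939900
step 3 [1.5y] zero: DF = P = 4679/5000 ≈ 0.935800
step 4 [2y] bond c/2=9/800: DF=(1861853/2000000 − 9/800·(0.962100+0.939900+0.935800))/(1+9/800) = 889/1000 ≈ 0.889000
step 5 [2.5y] bond c/2=7/800: DF=(7114727/8000000 − 7/800·(0.962100+0.939900+0.935800+0.889000))/(1+7/800) = 8493/10000 ≈ 0.849300
step 6 [3y] swap r/2=1847/53914: DF=(1 − 1847/53914·(0.962100+0.939900+0.935800+0.889000+0.849300))/(1+1847/53914) = 8153/10000 ≈ 0.815300
step 7 [3.5y] swap r/2=1023/30934: DF=(1 − 1023/30934·(0.962100+0.939900+0.935800+0.889000+0.849300+0.815300))/(1+1023/30934) = 3977/5000 ≈ 0.795400
step 8 [4y] bond c/2=13/400: DF=(795803/800000 − 13/400·(0.962100+0.939900+0.935800+0.889000+0.849300+0.815300+0.795400))/(1+13/400) = 7687/10000 ≈ 0.768700

1 1/2 9621/10000
2 1 9399/10000
3 3/2 4679/5000
4 2 889/1000
5 5/2 8493/10000
6 3 8153/10000
7 7/2 3977/5000
8 4 7687/10000
DF(3.5y) is solved at step 7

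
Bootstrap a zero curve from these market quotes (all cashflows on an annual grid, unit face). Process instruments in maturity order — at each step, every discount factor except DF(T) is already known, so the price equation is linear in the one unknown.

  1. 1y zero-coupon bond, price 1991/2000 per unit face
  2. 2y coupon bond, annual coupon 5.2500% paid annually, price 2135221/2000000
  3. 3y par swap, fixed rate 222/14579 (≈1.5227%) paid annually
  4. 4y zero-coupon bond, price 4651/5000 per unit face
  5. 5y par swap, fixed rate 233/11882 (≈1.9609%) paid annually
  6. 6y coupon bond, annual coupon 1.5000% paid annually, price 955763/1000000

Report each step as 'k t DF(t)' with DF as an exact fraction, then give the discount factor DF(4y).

1 1 1991/2000
2 2 9647/10000
3 3 2389/2500
4 4 4651/5000
5 5 2267/2500
6 6 4357/5000
DF(4y) = 4651/5000 ≈ 0.930200

step 1 [1y] zero: DF = P = 1991/2000 ≈ 0.995500
step 2 [2y] bond c/1=21/400: DF=(2135221/2000000 − 21/400·(0.995500))/(1+21/400) = 9647/10000 ≈ 0.964700
step 3 [3y] swap r/1=222/14579: DF=(1 − 222/14579·(0.995500+0.964700))/(1+222/14579) = 2389/2500 ≈ 0.955600
step 4 [4y] zero: DF = P = 4651/5000 ≈ 0.930200
step 5 [5y] swap r/1=233/11882: DF=(1 − 233/11882·(0.995500+0.964700+0.955600+0.930200))/(1+233/11882) = 2267/2500 ≈ 0.906800
step 6 [6y] bond c/1=3/200: DF=(955763/1000000 − 3/200·(0.995500+0.964700+0.955600+0.930200+0.906800))/(1+3/200) = 4357/5000 ≈ 0.871400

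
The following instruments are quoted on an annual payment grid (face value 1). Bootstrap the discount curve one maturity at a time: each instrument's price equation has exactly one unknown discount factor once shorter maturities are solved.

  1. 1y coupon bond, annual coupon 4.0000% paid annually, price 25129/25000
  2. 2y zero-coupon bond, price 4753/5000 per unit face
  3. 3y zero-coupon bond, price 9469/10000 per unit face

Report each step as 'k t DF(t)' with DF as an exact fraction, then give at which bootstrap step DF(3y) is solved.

1 1 1933/2000
2 2 4753/5000
3 3 9469/10000
DF(3y) is solved at step 3

step 1 [1y] bond c/1=1/25: DF=(25129/25000 − 1/25·(0))/(1+1/25) = 1933/2000 ≈ 0.966500
step 2 [2y] zero: DF = P = 4753/5000 ≈ 0.950600
step 3 [3y] zero: DF = P = 9469/10000 ≈ 0.946900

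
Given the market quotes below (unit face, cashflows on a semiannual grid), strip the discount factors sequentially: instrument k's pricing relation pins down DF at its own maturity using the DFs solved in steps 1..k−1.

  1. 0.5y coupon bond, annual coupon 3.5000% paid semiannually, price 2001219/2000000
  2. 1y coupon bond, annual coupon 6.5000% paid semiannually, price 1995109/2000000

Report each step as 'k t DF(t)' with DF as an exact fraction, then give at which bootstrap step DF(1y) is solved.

1 1/2 4917/5000
2 1 1169/1250
DF(1y) is solved at step 2

step 1 [0.5y] bond c/2=7/400: DF=(2001219/2000000 − 7/400·(0))/(1+7/400) = 4917/5000 ≈ 0.983400
step 2 [1y] bond c/2=13/400: DF=(1995109/2000000 − 13/400·(0.983400))/(1+13/400) = 1169/1250 ≈ 0.935200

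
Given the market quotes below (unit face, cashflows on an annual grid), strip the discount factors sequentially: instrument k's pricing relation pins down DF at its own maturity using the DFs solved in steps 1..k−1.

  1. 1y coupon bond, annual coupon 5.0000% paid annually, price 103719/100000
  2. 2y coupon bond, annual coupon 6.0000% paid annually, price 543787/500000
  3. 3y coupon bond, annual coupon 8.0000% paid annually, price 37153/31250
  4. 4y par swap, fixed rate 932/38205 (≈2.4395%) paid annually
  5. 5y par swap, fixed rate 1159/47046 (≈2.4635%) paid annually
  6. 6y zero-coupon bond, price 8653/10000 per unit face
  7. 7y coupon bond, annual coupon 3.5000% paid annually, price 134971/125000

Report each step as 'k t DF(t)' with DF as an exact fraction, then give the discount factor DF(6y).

1 1 4939/5000
2 2 9701/10000
3 3 4779/5000
4 4 2267/2500
5 5 8841/10000
6 6 8653/10000
7 7 8549/10000
DF(6y) = 8653/10000 ≈ 0.865300

step 1 [1y] bond c/1=1/20: DF=(103719/100000 − 1/20·(0))/(1+1/20) = 4939/5000 ≈ 0.987800
step 2 [2y] bond c/1=3/50: DF=(543787/500000 − 3/50·(0.987800))/(1+3/50) = 9701/10000 ≈ 0.970100
step 3 [3y] bond c/1=2/25: DF=(37153/31250 − 2/25·(0.987800+0.970100))/(1+2/25) = 4779/5000 ≈ 0.955800
step 4 [4y] swap r/1=932/38205: DF=(1 − 932/38205·(0.987800+0.970100+0.955800))/(1+932/38205) = 2267/2500 ≈ 0.906800
step 5 [5y] swap r/1=1159/47046: DF=(1 − 1159/47046·(0.987800+0.970100+0.955800+0.906800))/(1+1159/47046) = 8841/10000 ≈ 0.884100
step 6 [6y] zero: DF = P = 8653/10000 ≈ 0.865300
step 7 [7y] bond c/1=7/200: DF=(134971/125000 − 7/200·(0.987800+0.970100+0.955800+0.906800+0.884100+0.865300))/(1+7/200) = 8549/10000 ≈ 0.854900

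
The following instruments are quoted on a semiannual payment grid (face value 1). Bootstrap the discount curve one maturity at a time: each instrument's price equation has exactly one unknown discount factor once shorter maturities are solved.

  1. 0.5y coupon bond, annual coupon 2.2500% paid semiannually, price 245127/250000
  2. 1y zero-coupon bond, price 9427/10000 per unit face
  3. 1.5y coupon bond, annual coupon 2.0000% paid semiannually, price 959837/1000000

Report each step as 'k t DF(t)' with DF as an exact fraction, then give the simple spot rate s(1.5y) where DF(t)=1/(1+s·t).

1 1/2 606/625
2 1 9427/10000
3 3/2 4657/5000
s(1.5y) = (1/(4657/5000) − 1)/(3/2) = 686/13971 ≈ 4.9102%

step 1 [0.5y] bond c/2=9/800: DF=(245127/250000 − 9/800·(0))/(1+9/800) = 606/625 ≈ 0.969600
step 2 [1y] zero: DF = P = 9427/10000 ≈ 0.942700
step 3 [1.5y] bond c/2=1/100: DF=(959837/1000000 − 1/100·(0.969600+0.942700))/(1+1/100) = 4657/5000 ≈ 0.931400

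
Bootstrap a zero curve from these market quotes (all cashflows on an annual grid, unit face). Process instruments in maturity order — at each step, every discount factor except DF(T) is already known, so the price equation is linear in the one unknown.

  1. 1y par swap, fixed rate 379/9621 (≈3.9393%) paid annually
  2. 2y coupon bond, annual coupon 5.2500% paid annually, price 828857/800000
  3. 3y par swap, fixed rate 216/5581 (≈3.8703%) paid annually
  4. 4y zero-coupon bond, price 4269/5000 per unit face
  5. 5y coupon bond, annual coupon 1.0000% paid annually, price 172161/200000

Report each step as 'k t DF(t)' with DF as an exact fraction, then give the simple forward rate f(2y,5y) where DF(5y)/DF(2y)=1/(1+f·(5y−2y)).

step 1 [1y] swap r/1=379/9621: DF=(1 − 379/9621·(0))/(1+379/9621) = 9621/10000 ≈ 0.962100
step 2 [2y] bond c/1=21/400: DF=(828857/800000 − 21/400·(0.962100))/(1+21/400) = 2341/2500 ≈ 0.936400
step 3 [3y] swap r/1=216/5581: DF=(1 − 216/5581·(0.962100+0.936400))/(1+216/5581) = 223/250 ≈ 0.892000
step 4 [4y] zero: DF = P = 4269/5000 ≈ 0.853800
step 5 [5y] bond c/1=1/100: DF=(172161/200000 − 1/100·(0.962100+0.936400+0.892000+0.853800))/(1+1/100) = 4081/5000 ≈ 0.816200

1 1 9621/10000
2 2 2341/2500
3 3 223/250
4 4 4269/5000
5 5 4081/5000
f(2y,5y) = ((2341/2500)/(4081/5000) − 1)/(3) = 601/12243 ≈ 4.9089%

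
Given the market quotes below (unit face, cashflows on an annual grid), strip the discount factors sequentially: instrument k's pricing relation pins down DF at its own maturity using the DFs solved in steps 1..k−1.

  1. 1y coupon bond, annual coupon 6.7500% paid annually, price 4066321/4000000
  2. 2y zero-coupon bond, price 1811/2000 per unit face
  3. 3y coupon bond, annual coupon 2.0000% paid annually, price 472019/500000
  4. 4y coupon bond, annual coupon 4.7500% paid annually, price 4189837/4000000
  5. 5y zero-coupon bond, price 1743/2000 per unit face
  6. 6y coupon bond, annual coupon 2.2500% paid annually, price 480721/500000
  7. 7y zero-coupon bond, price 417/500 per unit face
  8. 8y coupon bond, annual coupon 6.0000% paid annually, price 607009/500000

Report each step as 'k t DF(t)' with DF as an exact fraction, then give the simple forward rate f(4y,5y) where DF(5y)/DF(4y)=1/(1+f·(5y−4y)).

step 1 [1y] bond c/1=27/400: DF=(4066321/4000000 − 27/400·(0))/(1+27/400) = 9523/10000 ≈ 0.952300
step 2 [2y] zero: DF = P = 1811/2000 ≈ 0.905500
step 3 [3y] bond c/1=1/50: DF=(472019/500000 − 1/50·(0.952300+0.905500))/(1+1/50) = 8891/10000 ≈ 0.889100
step 4 [4y] bond c/1=19/400: DF=(4189837/4000000 − 19/400·(0.952300+0.905500+0.889100))/(1+19/400) = 4377/5000 ≈ 0.875400
step 5 [5y] zero: DF = P = 1743/2000 ≈ 0.871500
step 6 [6y] bond c/1=9/400: DF=(480721/500000 − 9/400·(0.952300+0.905500+0.889100+0.875400+0.871500))/(1+9/400) = 4207/5000 ≈ 0.841400
step 7 [7y] zero: DF = P = 417/500 ≈ 0.834000
step 8 [8y] bond c/1=3/50: DF=(607009/500000 − 3/50·(0.952300+0.905500+0.889100+0.875400+0.871500+0.841400+0.834000))/(1+3/50) = 7961/10000 ≈ 0.796100

1 1 9523/10000
2 2 1811/2000
3 3 8891/10000
4 4 4377/5000
5 5 1743/2000
6 6 4207/5000
7 7 417/500
8 8 7961/10000
f(4y,5y) = ((4377/5000)/(1743/2000) − 1)/(1) = 13/2905 ≈ 0.4475%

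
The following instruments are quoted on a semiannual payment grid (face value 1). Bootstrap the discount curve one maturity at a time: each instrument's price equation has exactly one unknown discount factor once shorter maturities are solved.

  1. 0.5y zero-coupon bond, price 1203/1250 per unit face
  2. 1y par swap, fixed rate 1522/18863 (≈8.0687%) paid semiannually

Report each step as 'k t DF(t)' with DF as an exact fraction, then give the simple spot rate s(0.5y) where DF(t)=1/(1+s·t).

1 1/2 1203/1250
2 1 9239/10000
s(0.5y) = (1/(1203/1250) − 1)/(1/2) = 94/1203 ≈ 7.8138%

step 1 [0.5y] zero: DF = P = 1203/1250 ≈ 0.962400
step 2 [1y] swap r/2=761/18863: DF=(1 − 761/18863·(0.962400))/(1+761/18863) = 9239/10000 ≈ 0.923900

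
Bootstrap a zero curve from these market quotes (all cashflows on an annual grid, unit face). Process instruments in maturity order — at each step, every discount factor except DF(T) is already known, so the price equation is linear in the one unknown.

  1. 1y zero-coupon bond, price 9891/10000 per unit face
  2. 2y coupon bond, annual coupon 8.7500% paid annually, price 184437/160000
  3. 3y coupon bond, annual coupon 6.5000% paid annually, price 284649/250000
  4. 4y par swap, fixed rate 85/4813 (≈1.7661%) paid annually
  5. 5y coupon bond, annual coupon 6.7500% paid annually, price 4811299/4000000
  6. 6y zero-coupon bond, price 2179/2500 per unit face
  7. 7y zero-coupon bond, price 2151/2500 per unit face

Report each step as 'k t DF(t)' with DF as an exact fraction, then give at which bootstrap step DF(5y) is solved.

1 1 9891/10000
2 2 2451/2500
3 3 9489/10000
4 4 233/250
5 5 8833/10000
6 6 2179/2500
7 7 2151/2500
DF(5y) is solved at step 5

step 1 [1y] zero: DF = P = 9891/10000 ≈ 0.989100
step 2 [2y] bond c/1=7/80: DF=(184437/160000 − 7/80·(0.989100))/(1+7/80) = 2451/2500 ≈ 0.980400
step 3 [3y] bond c/1=13/200: DF=(284649/250000 − 13/200·(0.989100+0.980400))/(1+13/200) = 9489/10000 ≈ 0.948900
step 4 [4y] swap r/1=85/4813: DF=(1 − 85/4813·(0.989100+0.980400+0.948900))/(1+85/4813) = 233/250 ≈ 0.932000
step 5 [5y] bond c/1=27/400: DF=(4811299/4000000 − 27/400·(0.989100+0.980400+0.948900+0.932000))/(1+27/400) = 8833/10000 ≈ 0.883300
step 6 [6y] zero: DF = P = 2179/2500 ≈ 0.871600
step 7 [7y] zero: DF = P = 2151/2500 ≈ 0.860400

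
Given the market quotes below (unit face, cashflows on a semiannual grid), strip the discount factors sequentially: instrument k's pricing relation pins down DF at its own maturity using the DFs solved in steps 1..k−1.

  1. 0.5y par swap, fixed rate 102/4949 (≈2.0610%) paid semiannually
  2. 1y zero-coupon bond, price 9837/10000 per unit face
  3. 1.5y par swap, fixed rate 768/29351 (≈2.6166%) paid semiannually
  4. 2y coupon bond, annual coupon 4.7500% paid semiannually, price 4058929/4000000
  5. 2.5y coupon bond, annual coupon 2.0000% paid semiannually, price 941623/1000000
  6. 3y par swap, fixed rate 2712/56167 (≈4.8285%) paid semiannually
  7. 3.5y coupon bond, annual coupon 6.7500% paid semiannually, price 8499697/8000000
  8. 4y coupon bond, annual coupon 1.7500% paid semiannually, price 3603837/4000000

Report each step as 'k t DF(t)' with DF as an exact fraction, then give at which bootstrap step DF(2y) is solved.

step 1 [0.5y] swap r/2=51/4949: DF=(1 − 51/4949·(0))/(1+51/4949) = 4949/5000 ≈ 0.989800
step 2 [1y] zero: DF = P = 9837/10000 ≈ 0.983700
step 3 [1.5y] swap r/2=384/29351: DF=(1 − 384/29351·(0.989800+0.983700))/(1+384/29351) = 601/625 ≈ 0.961600
step 4 [2y] bond c/2=19/800: DF=(4058929/4000000 − 19/800·(0.989800+0.983700+0.961600))/(1+19/800) = 9231/10000 ≈ 0.923100
step 5 [2.5y] bond c/2=1/100: DF=(941623/1000000 − 1/100·(0.989800+0.983700+0.961600+0.923100))/(1+1/100) = 8941/10000 ≈ 0.894100
step 6 [3y] swap r/2=1356/56167: DF=(1 − 1356/56167·(0.989800+0.983700+0.961600+0.923100+0.894100))/(1+1356/56167) = 2161/2500 ≈ 0.864400
step 7 [3.5y] bond c/2=27/800: DF=(8499697/8000000 − 27/800·(0.989800+0.983700+0.961600+0.923100+0.894100+0.864400))/(1+27/800) = 2111/2500 ≈ 0.844400
step 8 [4y] bond c/2=7/800: DF=(3603837/4000000 − 7/800·(0.989800+0.983700+0.961600+0.923100+0.894100+0.864400+0.844400))/(1+7/800) = 8371/10000 ≈ 0.837100

1 1/2 4949/5000
2 1 9837/10000
3 3/2 601/625
4 2 9231/10000
5 5/2 8941/10000
6 3 2161/2500
7 7/2 2111/2500
8 4 8371/10000
DF(2y) is solved at step 4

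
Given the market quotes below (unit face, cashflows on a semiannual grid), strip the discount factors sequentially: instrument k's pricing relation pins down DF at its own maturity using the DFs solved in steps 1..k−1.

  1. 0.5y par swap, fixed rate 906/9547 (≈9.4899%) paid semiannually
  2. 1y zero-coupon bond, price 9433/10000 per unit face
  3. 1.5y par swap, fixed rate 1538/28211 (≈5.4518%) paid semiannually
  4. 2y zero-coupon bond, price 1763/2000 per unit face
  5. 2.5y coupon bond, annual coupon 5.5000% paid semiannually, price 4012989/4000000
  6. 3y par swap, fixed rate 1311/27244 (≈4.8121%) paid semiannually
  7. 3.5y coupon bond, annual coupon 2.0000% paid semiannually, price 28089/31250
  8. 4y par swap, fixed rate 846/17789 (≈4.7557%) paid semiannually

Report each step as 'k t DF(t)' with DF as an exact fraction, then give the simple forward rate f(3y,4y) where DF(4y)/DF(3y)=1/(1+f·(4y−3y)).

1 1/2 9547/10000
2 1 9433/10000
3 3/2 9231/10000
4 2 1763/2000
5 5/2 8773/10000
6 3 8689/10000
7 7/2 209/250
8 4 2077/2500
f(3y,4y) = ((8689/10000)/(2077/2500) − 1)/(1) = 381/8308 ≈ 4.5859%

step 1 [0.5y] swap r/2=453/9547: DF=(1 − 453/9547·(0))/(1+453/9547) = 9547/10000 ≈ 0.954700
step 2 [1y] zero: DF = P = 9433/10000 ≈ 0.943300
step 3 [1.5y] swap r/2=769/28211: DF=(1 − 769/28211·(0.954700+0.943300))/(1+769/28211) = 9231/10000 ≈ 0.923100
step 4 [2y] zero: DF = P = 1763/2000 ≈ 0.881500
step 5 [2.5y] bond c/2=11/400: DF=(4012989/4000000 − 11/400·(0.954700+0.943300+0.923100+0.881500))/(1+11/400) = 8773/10000 ≈ 0.877300
step 6 [3y] swap r/2=1311/54488: DF=(1 − 1311/54488·(0.954700+0.943300+0.923100+0.881500+0.877300))/(1+1311/54488) = 8689/10000 ≈ 0.868900
step 7 [3.5y] bond c/2=1/100: DF=(28089/31250 − 1/100·(0.954700+0.943300+0.923100+0.881500+0.877300+0.868900))/(1+1/100) = 209/250 ≈ 0.836000
step 8 [4y] swap r/2=423/17789: DF=(1 − 423/17789·(0.954700+0.943300+0.923100+0.881500+0.877300+0.868900+0.836000))/(1+423/17789) = 2077/2500 ≈ 0.830800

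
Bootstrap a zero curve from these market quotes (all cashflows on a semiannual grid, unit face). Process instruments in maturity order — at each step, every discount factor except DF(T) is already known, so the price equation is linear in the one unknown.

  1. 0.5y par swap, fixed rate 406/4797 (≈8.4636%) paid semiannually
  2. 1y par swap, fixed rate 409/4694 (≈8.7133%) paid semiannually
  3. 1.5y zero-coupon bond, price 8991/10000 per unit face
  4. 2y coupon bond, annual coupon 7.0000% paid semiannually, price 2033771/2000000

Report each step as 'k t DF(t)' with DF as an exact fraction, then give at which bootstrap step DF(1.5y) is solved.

step 1 [0.5y] swap r/2=203/4797: DF=(1 − 203/4797·(0))/(1+203/4797) = 4797/5000 ≈ 0.959400
step 2 [1y] swap r/2=409/9388: DF=(1 − 409/9388·(0.959400))/(1+409/9388) = 4591/5000 ≈ 0.918200
step 3 [1.5y] zero: DF = P = 8991/10000 ≈ 0.899100
step 4 [2y] bond c/2=7/200: DF=(2033771/2000000 − 7/200·(0.959400+0.918200+0.899100))/(1+7/200) = 4443/5000 ≈ 0.888600

1 1/2 4797/5000
2 1 4591/5000
3 3/2 8991/10000
4 2 4443/5000
DF(1.5y) is solved at step 3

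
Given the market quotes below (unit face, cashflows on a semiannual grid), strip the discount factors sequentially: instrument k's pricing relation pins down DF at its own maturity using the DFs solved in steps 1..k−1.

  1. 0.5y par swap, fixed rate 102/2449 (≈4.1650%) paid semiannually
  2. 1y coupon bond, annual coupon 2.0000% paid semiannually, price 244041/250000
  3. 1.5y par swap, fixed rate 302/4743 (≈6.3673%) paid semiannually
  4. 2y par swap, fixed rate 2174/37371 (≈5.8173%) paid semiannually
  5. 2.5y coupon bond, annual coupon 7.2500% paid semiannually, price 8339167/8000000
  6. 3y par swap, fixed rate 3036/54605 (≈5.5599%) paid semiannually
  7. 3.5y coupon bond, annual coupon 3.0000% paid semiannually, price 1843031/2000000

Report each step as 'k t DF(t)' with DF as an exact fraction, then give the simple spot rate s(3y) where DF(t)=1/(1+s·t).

step 1 [0.5y] swap r/2=51/2449: DF=(1 − 51/2449·(0))/(1+51/2449) = 2449/2500 ≈ 0.979600
step 2 [1y] bond c/2=1/100: DF=(244041/250000 − 1/100·(0.979600))/(1+1/100) = 598/625 ≈ 0.956800
step 3 [1.5y] swap r/2=151/4743: DF=(1 − 151/4743·(0.979600+0.956800))/(1+151/4743) = 4547/5000 ≈ 0.909400
step 4 [2y] swap r/2=1087/37371: DF=(1 − 1087/37371·(0.979600+0.956800+0.909400))/(1+1087/37371) = 8913/10000 ≈ 0.891300
step 5 [2.5y] bond c/2=29/800: DF=(8339167/8000000 − 29/800·(0.979600+0.956800+0.909400+0.891300))/(1+29/800) = 547/625 ≈ 0.875200
step 6 [3y] swap r/2=1518/54605: DF=(1 − 1518/54605·(0.979600+0.956800+0.909400+0.891300+0.875200))/(1+1518/54605) = 4241/5000 ≈ 0.848200
step 7 [3.5y] bond c/2=3/200: DF=(1843031/2000000 − 3/200·(0.979600+0.956800+0.909400+0.891300+0.875200+0.848200))/(1+3/200) = 517/625 ≈ 0.827200

1 1/2 2449/2500
2 1 598/625
3 3/2 4547/5000
4 2 8913/10000
5 5/2 547/625
6 3 4241/5000
7 7/2 517/625
s(3y) = (1/(4241/5000) − 1)/(3) = 253/4241 ≈ 5.9656%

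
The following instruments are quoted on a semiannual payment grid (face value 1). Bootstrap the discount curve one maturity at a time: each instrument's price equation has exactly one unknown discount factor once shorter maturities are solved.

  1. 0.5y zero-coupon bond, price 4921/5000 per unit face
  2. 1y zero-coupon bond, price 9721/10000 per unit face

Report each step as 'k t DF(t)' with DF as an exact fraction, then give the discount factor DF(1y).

1 1/2 4921/5000
2 1 9721/10000
DF(1y) = 9721/10000 ≈ 0.972100

step 1 [0.5y] zero: DF = P = 4921/5000 ≈ 0.984200
step 2 [1y] zero: DF = P = 9721/10000 ≈ 0.972100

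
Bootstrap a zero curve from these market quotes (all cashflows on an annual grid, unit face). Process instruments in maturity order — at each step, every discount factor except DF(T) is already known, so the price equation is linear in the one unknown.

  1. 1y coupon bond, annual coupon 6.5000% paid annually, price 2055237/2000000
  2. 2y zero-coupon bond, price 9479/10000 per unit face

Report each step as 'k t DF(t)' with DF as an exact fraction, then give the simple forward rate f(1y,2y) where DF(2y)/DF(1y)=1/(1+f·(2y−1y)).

1 1 9649/10000
2 2 9479/10000
f(1y,2y) = ((9649/10000)/(9479/10000) − 1)/(1) = 170/9479 ≈ 1.7934%

step 1 [1y] bond c/1=13/200: DF=(2055237/2000000 − 13/200·(0))/(1+13/200) = 9649/10000 ≈ 0.964900
step 2 [2y] zero: DF = P = 9479/10000 ≈ 0.947900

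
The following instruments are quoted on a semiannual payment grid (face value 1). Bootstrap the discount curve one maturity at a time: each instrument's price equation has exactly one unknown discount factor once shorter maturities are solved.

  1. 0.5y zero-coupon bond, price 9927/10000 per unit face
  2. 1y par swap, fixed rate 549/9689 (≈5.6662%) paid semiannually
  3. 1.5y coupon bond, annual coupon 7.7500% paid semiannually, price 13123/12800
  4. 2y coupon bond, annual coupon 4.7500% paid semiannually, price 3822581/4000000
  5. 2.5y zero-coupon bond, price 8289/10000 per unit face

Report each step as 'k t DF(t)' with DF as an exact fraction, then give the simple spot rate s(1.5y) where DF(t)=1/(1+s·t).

1 1/2 9927/10000
2 1 9451/10000
3 3/2 9147/10000
4 2 8673/10000
5 5/2 8289/10000
s(1.5y) = (1/(9147/10000) − 1)/(3/2) = 1706/27441 ≈ 6.2170%

step 1 [0.5y] zero: DF = P = 9927/10000 ≈ 0.992700
step 2 [1y] swap r/2=549/19378: DF=(1 − 549/19378·(0.992700))/(1+549/19378) = 9451/10000 ≈ 0.945100
step 3 [1.5y] bond c/2=31/800: DF=(13123/12800 − 31/800·(0.992700+0.945100))/(1+31/800) = 9147/10000 ≈ 0.914700
step 4 [2y] bond c/2=19/800: DF=(3822581/4000000 − 19/800·(0.992700+0.945100+0.914700))/(1+19/800) = 8673/10000 ≈ 0.867300
step 5 [2.5y] zero: DF = P = 8289/10000 ≈ 0.828900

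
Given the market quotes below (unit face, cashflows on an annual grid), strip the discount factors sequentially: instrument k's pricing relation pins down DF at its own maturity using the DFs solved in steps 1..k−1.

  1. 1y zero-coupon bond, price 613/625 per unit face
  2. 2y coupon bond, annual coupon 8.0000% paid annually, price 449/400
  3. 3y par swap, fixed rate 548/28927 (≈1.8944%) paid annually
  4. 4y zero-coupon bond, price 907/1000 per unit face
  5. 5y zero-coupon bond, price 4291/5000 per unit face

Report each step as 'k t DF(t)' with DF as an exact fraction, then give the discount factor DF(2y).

step 1 [1y] zero: DF = P = 613/625 ≈ 0.980800
step 2 [2y] bond c/1=2/25: DF=(449/400 − 2/25·(0.980800))/(1+2/25) = 9667/10000 ≈ 0.966700
step 3 [3y] swap r/1=548/28927: DF=(1 − 548/28927·(0.980800+0.966700))/(1+548/28927) = 2363/2500 ≈ 0.945200
step 4 [4y] zero: DF = P = 907/1000 ≈ 0.907000
step 5 [5y] zero: DF = P = 4291/5000 ≈ 0.858200

1 1 613/625
2 2 9667/10000
3 3 2363/2500
4 4 907/1000
5 5 4291/5000
DF(2y) = 9667/10000 ≈ 0.966700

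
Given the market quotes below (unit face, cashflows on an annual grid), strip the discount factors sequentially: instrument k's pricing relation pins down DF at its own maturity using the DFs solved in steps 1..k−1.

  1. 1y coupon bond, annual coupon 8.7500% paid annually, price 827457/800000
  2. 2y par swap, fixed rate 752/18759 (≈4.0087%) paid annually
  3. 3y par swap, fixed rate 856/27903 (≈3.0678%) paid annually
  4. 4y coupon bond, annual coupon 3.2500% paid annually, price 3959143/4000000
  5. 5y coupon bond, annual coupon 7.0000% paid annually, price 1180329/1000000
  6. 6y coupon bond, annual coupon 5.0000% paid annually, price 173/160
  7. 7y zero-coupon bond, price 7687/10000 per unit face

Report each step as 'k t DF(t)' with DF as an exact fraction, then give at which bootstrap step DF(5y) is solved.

step 1 [1y] bond c/1=7/80: DF=(827457/800000 − 7/80·(0))/(1+7/80) = 9511/10000 ≈ 0.951100
step 2 [2y] swap r/1=752/18759: DF=(1 − 752/18759·(0.951100))/(1+752/18759) = 578/625 ≈ 0.924800
step 3 [3y] swap r/1=856/27903: DF=(1 − 856/27903·(0.951100+0.924800))/(1+856/27903) = 1143/1250 ≈ 0.914400
step 4 [4y] bond c/1=13/400: DF=(3959143/4000000 − 13/400·(0.951100+0.924800+0.914400))/(1+13/400) = 2177/2500 ≈ 0.870800
step 5 [5y] bond c/1=7/100: DF=(1180329/1000000 − 7/100·(0.951100+0.924800+0.914400+0.870800))/(1+7/100) = 2159/2500 ≈ 0.863600
step 6 [6y] bond c/1=1/20: DF=(173/160 − 1/20·(0.951100+0.924800+0.914400+0.870800+0.863600))/(1+1/20) = 8143/10000 ≈ 0.814300
step 7 [7y] zero: DF = P = 7687/10000 ≈ 0.768700

1 1 9511/10000
2 2 578/625
3 3 1143/1250
4 4 2177/2500
5 5 2159/2500
6 6 8143/10000
7 7 7687/10000
DF(5y) is solved at step 5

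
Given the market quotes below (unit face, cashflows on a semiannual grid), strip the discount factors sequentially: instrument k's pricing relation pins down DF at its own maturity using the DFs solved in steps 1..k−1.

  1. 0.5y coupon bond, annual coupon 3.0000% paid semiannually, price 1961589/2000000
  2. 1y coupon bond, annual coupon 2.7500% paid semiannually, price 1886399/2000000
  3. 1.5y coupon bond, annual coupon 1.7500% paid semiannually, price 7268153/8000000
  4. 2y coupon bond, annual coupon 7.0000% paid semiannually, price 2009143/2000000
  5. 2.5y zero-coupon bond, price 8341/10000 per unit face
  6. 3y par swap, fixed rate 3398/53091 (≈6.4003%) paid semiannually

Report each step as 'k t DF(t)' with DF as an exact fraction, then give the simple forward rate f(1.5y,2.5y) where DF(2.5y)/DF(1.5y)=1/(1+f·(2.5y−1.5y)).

1 1/2 9663/10000
2 1 9173/10000
3 3/2 8843/10000
4 2 877/1000
5 5/2 8341/10000
6 3 8301/10000
f(1.5y,2.5y) = ((8843/10000)/(8341/10000) − 1)/(1) = 502/8341 ≈ 6.0185%

step 1 [0.5y] bond c/2=3/200: DF=(1961589/2000000 − 3/200·(0))/(1+3/200) = 9663/10000 ≈ 0.966300
step 2 [1y] bond c/2=11/800: DF=(1886399/2000000 − 11/800·(0.966300))/(1+11/800) = 9173/10000 ≈ 0.917300
step 3 [1.5y] bond c/2=7/800: DF=(7268153/8000000 − 7/800·(0.966300+0.917300))/(1+7/800) = 8843/10000 ≈ 0.884300
step 4 [2y] bond c/2=7/200: DF=(2009143/2000000 − 7/200·(0.966300+0.917300+0.884300))/(1+7/200) = 877/1000 ≈ 0.877000
step 5 [2.5y] zero: DF = P = 8341/10000 ≈ 0.834100
step 6 [3y] swap r/2=1699/53091: DF=(1 − 1699/53091·(0.966300+0.917300+0.884300+0.877000+0.834100))/(1+1699/53091) = 8301/10000 ≈ 0.830100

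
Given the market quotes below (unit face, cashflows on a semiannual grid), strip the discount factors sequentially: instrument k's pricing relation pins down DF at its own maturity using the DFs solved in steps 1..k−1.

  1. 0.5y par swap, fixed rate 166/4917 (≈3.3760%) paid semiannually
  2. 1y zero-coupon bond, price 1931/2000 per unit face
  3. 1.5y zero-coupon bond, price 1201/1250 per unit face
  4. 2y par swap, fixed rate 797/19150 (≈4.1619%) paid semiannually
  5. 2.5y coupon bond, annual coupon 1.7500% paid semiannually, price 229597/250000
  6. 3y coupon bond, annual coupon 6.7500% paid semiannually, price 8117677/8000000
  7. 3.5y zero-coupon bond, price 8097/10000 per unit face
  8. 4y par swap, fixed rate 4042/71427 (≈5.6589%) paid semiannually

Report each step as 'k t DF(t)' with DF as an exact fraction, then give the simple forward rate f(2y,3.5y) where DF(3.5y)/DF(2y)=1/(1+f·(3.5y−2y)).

step 1 [0.5y] swap r/2=83/4917: DF=(1 − 83/4917·(0))/(1+83/4917) = 4917/5000 ≈ 0.983400
step 2 [1y] zero: DF = P = 1931/2000 ≈ 0.965500
step 3 [1.5y] zero: DF = P = 1201/1250 ≈ 0.960800
step 4 [2y] swap r/2=797/38300: DF=(1 − 797/38300·(0.983400+0.965500+0.960800))/(1+797/38300) = 9203/10000 ≈ 0.920300
step 5 [2.5y] bond c/2=7/800: DF=(229597/250000 − 7/800·(0.983400+0.965500+0.960800+0.920300))/(1+7/800) = 2193/2500 ≈ 0.877200
step 6 [3y] bond c/2=27/800: DF=(8117677/8000000 − 27/800·(0.983400+0.965500+0.960800+0.920300+0.877200))/(1+27/800) = 8279/10000 ≈ 0.827900
step 7 [3.5y] zero: DF = P = 8097/10000 ≈ 0.809700
step 8 [4y] swap r/2=2021/71427: DF=(1 − 2021/71427·(0.983400+0.965500+0.960800+0.920300+0.877200+0.827900+0.809700))/(1+2021/71427) = 7979/10000 ≈ 0.797900

1 1/2 4917/5000
2 1 1931/2000
3 3/2 1201/1250
4 2 9203/10000
5 5/2 2193/2500
6 3 8279/10000
7 7/2 8097/10000
8 4 7979/10000
f(2y,3.5y) = ((9203/10000)/(8097/10000) − 1)/(3/2) = 2212/24291 ≈ 9.1063%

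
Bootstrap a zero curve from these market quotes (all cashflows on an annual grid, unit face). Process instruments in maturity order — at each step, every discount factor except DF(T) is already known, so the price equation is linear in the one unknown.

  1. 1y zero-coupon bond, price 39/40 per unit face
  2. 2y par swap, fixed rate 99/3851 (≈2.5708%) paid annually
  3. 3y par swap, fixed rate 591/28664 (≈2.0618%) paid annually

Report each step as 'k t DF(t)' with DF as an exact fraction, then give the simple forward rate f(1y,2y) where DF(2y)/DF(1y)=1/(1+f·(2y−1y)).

1 1 39/40
2 2 1901/2000
3 3 9409/10000
f(1y,2y) = ((39/40)/(1901/2000) − 1)/(1) = 49/1901 ≈ 2.5776%

step 1 [1y] zero: DF = P = 39/40 ≈ 0.975000
step 2 [2y] swap r/1=99/3851: DF=(1 − 99/3851·(0.975000))/(1+99/3851) = 1901/2000 ≈ 0.950500
step 3 [3y] swap r/1=591/28664: DF=(1 − 591/28664·(0.975000+0.950500))/(1+591/28664) = 9409/10000 ≈ 0.940900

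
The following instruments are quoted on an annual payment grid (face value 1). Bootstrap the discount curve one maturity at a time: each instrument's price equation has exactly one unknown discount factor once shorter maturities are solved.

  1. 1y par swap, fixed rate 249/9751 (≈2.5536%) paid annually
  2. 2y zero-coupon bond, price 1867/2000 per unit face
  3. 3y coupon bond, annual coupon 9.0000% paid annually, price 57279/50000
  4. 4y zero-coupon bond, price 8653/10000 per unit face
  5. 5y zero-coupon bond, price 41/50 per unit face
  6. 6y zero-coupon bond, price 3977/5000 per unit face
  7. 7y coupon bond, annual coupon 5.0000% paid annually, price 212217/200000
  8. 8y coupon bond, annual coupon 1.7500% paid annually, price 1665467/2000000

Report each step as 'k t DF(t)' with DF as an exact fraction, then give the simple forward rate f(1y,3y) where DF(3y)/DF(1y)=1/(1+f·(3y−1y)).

1 1 9751/10000
2 2 1867/2000
3 3 4467/5000
4 4 8653/10000
5 5 41/50
6 6 3977/5000
7 7 759/1000
8 8 1429/2000
f(1y,3y) = ((9751/10000)/(4467/5000) − 1)/(2) = 817/17868 ≈ 4.5724%

step 1 [1y] swap r/1=249/9751: DF=(1 − 249/9751·(0))/(1+249/9751) = 9751/10000 ≈ 0.975100
step 2 [2y] zero: DF = P = 1867/2000 ≈ 0.933500
step 3 [3y] bond c/1=9/100: DF=(57279/50000 − 9/100·(0.975100+0.933500))/(1+9/100) = 4467/5000 ≈ 0.893400
step 4 [4y] zero: DF = P = 8653/10000 ≈ 0.865300
step 5 [5y] zero: DF = P = 41/50 ≈ 0.820000
step 6 [6y] zero: DF = P = 3977/5000 ≈ 0.795400
step 7 [7y] bond c/1=1/20: DF=(212217/200000 − 1/20·(0.975100+0.933500+0.893400+0.865300+0.820000+0.795400))/(1+1/20) = 759/1000 ≈ 0.759000
step 8 [8y] bond c/1=7/400: DF=(1665467/2000000 − 7/400·(0.975100+0.933500+0.893400+0.865300+0.820000+0.795400+0.759000))/(1+7/400) = 1429/2000 ≈ 0.714500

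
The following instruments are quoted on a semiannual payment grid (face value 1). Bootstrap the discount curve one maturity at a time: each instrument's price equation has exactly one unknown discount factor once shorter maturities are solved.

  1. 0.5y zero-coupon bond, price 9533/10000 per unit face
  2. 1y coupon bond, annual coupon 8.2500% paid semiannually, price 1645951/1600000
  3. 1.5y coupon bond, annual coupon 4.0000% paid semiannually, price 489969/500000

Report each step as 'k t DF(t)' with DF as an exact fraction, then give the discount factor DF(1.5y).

1 1/2 9533/10000
2 1 4751/5000
3 3/2 4617/5000
DF(1.5y) = 4617/5000 ≈ 0.923400

step 1 [0.5y] zero: DF = P = 9533/10000 ≈ 0.953300
step 2 [1y] bond c/2=33/800: DF=(1645951/1600000 − 33/800·(0.953300))/(1+33/800) = 4751/5000 ≈ 0.950200
step 3 [1.5y] bond c/2=1/50: DF=(489969/500000 − 1/50·(0.953300+0.950200))/(1+1/50) = 4617/5000 ≈ 0.923400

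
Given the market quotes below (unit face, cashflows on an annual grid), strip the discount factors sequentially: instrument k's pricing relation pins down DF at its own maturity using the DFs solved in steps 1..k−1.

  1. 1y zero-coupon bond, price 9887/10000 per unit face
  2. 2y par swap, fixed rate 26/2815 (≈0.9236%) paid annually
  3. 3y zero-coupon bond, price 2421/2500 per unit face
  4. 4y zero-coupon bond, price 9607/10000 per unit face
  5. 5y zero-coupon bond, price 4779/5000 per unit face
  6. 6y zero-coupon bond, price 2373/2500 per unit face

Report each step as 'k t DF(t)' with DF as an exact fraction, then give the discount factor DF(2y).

step 1 [1y] zero: DF = P = 9887/10000 ≈ 0.988700
step 2 [2y] swap r/1=26/2815: DF=(1 − 26/2815·(0.988700))/(1+26/2815) = 4909/5000 ≈ 0.981800
step 3 [3y] zero: DF = P = 2421/2500 ≈ 0.968400
step 4 [4y] zero: DF = P = 9607/10000 ≈ 0.960700
step 5 [5y] zero: DF = P = 4779/5000 ≈ 0.955800
step 6 [6y] zero: DF = P = 2373/2500 ≈ 0.949200

1 1 9887/10000
2 2 4909/5000
3 3 2421/2500
4 4 9607/10000
5 5 4779/5000
6 6 2373/2500
DF(2y) = 4909/5000 ≈ 0.981800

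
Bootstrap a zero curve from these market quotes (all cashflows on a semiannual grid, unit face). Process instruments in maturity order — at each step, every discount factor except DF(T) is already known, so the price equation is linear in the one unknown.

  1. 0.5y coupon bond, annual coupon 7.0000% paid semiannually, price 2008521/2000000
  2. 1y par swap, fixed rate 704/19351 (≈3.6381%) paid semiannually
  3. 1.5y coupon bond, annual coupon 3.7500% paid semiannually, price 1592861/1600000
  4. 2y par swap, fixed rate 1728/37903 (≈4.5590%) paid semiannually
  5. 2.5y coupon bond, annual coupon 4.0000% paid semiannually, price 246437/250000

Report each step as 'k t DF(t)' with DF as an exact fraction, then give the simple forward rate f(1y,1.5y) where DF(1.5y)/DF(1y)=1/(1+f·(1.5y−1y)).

1 1/2 9703/10000
2 1 603/625
3 3/2 1177/1250
4 2 571/625
5 5/2 8921/10000
f(1y,1.5y) = ((603/625)/(1177/1250) − 1)/(1/2) = 58/1177 ≈ 4.9278%

step 1 [0.5y] bond c/2=7/200: DF=(2008521/2000000 − 7/200·(0))/(1+7/200) = 9703/10000 ≈ 0.970300
step 2 [1y] swap r/2=352/19351: DF=(1 − 352/19351·(0.970300))/(1+352/19351) = 603/625 ≈ 0.964800
step 3 [1.5y] bond c/2=3/160: DF=(1592861/1600000 − 3/160·(0.970300+0.964800))/(1+3/160) = 1177/1250 ≈ 0.941600
step 4 [2y] swap r/2=864/37903: DF=(1 − 864/37903·(0.970300+0.964800+0.941600))/(1+864/37903) = 571/625 ≈ 0.913600
step 5 [2.5y] bond c/2=1/50: DF=(246437/250000 − 1/50·(0.970300+0.964800+0.941600+0.913600))/(1+1/50) = 8921/10000 ≈ 0.892100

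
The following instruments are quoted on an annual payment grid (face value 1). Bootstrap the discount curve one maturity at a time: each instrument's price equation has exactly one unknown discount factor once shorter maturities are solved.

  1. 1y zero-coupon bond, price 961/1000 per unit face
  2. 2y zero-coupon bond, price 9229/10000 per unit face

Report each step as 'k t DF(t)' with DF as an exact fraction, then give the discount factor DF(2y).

1 1 961/1000
2 2 9229/10000
DF(2y) = 9229/10000 ≈ 0.922900

step 1 [1y] zero: DF = P = 961/1000 ≈ 0.961000
step 2 [2y] zero: DF = P = 9229/10000 ≈ 0.922900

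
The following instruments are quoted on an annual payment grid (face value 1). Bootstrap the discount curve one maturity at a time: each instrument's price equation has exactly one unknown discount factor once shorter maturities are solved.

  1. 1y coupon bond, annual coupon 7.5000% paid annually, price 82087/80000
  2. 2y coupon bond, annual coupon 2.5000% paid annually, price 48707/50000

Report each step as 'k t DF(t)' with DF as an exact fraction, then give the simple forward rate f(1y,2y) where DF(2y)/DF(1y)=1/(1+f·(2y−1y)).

1 1 1909/2000
2 2 9271/10000
f(1y,2y) = ((1909/2000)/(9271/10000) − 1)/(1) = 274/9271 ≈ 2.9555%

step 1 [1y] bond c/1=3/40: DF=(82087/80000 − 3/40·(0))/(1+3/40) = 1909/2000 ≈ 0.954500
step 2 [2y] bond c/1=1/40: DF=(48707/50000 − 1/40·(0.954500))/(1+1/40) = 9271/10000 ≈ 0.927100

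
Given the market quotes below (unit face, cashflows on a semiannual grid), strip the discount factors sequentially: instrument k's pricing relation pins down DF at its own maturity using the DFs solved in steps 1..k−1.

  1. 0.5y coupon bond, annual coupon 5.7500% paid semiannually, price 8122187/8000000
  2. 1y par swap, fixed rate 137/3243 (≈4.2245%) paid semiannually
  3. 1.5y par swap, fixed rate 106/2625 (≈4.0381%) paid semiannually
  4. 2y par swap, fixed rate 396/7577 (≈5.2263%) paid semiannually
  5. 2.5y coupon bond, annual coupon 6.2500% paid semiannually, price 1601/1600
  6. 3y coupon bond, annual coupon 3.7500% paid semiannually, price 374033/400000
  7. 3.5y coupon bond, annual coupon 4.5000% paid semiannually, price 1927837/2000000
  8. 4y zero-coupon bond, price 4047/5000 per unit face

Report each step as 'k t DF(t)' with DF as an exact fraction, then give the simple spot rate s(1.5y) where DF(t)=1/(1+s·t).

step 1 [0.5y] bond c/2=23/800: DF=(8122187/8000000 − 23/800·(0))/(1+23/800) = 9869/10000 ≈ 0.986900
step 2 [1y] swap r/2=137/6486: DF=(1 − 137/6486·(0.986900))/(1+137/6486) = 9589/10000 ≈ 0.958900
step 3 [1.5y] swap r/2=53/2625: DF=(1 − 53/2625·(0.986900+0.958900))/(1+53/2625) = 9417/10000 ≈ 0.941700
step 4 [2y] swap r/2=198/7577: DF=(1 − 198/7577·(0.986900+0.958900+0.941700))/(1+198/7577) = 901/1000 ≈ 0.901000
step 5 [2.5y] bond c/2=1/32: DF=(1601/1600 − 1/32·(0.986900+0.958900+0.941700+0.901000))/(1+1/32) = 1711/2000 ≈ 0.855500
step 6 [3y] bond c/2=3/160: DF=(374033/400000 − 3/160·(0.986900+0.958900+0.941700+0.901000+0.855500))/(1+3/160) = 2081/2500 ≈ 0.832400
step 7 [3.5y] bond c/2=9/400: DF=(1927837/2000000 − 9/400·(0.986900+0.958900+0.941700+0.901000+0.855500+0.832400))/(1+9/400) = 4111/5000 ≈ 0.822200
step 8 [4y] zero: DF = P = 4047/5000 ≈ 0.809400

1 1/2 9869/10000
2 1 9589/10000
3 3/2 9417/10000
4 2 901/1000
5 5/2 1711/2000
6 3 2081/2500
7 7/2 4111/5000
8 4 4047/5000
s(1.5y) = (1/(9417/10000) − 1)/(3/2) = 1166/28251 ≈ 4.1273%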